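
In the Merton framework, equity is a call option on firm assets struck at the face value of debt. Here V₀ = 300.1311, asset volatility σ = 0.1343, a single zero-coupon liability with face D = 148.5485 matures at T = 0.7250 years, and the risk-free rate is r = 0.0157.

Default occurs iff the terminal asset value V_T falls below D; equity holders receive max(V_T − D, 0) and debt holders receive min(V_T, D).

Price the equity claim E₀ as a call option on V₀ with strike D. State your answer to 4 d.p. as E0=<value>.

E0=153.2639

d₁ = [ln(V₀/D) + (r + σ²/2)T] / (σ√T)
   = [ln(300.1311/148.5485) + (0.0157 + 0.5·0.1343²)·0.7250] / (0.1343·√0.7250)
   = [0.703308 + 0.017921] / 0.114352 = 6.307074
d₂ = d₁ − σ√T = 6.307074 − 0.114352 = 6.192722
N(d₁) = 1.000000,  N(d₂) = 1.000000,  e^(−rT) = 0.988682
E₀ = V₀·N(d₁) − D·e^(−rT)·N(d₂)
   = 300.1311·1.000000 − 148.5485·0.988682·1.000000 = 153.263867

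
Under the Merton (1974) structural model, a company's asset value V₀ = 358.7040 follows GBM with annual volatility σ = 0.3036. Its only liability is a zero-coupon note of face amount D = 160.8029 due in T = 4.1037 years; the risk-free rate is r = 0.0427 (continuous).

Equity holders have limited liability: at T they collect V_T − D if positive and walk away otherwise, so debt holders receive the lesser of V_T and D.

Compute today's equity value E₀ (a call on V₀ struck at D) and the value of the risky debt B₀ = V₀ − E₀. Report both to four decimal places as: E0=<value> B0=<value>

E0=226.8616 B0=131.8424

d₁ = [ln(V₀/D) + (r + σ²/2)T] / (σ√T)
   = [ln(358.7040/160.8029) + (0.0427 + 0.5·0.3036²)·4.1037] / (0.3036·√4.1037)
   = [0.802318 + 0.364353] / 0.615020 = 1.896963
d₂ = d₁ − σ√T = 1.896963 − 0.615020 = 1.281943
N(d₁) = 0.971084,  N(d₂) = 0.900069,  e^(−rT) = 0.839266
E₀ = V₀·N(d₁) − D·e^(−rT)·N(d₂)
   = 358.7040·0.971084 − 160.8029·0.839266·0.900069 = 226.861594
B₀ = V₀ − E₀ = 358.7040 − 226.861594 = 131.842406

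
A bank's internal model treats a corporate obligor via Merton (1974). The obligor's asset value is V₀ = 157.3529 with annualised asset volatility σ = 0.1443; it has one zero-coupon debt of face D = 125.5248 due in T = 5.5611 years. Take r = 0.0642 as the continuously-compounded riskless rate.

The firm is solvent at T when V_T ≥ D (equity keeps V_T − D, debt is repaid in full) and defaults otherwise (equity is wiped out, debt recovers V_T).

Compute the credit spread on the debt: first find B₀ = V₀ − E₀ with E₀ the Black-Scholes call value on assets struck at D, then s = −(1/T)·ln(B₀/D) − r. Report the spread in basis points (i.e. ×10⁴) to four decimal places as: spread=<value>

spread=14.4001

d₁ = [ln(V₀/D) + (r + σ²/2)T] / (σ√T)
   = [ln(157.3529/125.5248) + (0.0642 + 0.5·0.1443²)·5.5611] / (0.1443·√5.5611)
   = [0.225988 + 0.414921] / 0.340288 = 1.883429
d₂ = d₁ − σ√T = 1.883429 − 0.340288 = 1.543141
N(d₁) = 0.970179,  N(d₂) = 0.938602,  e^(−rT) = 0.699757
E₀ = V₀·N(d₁) − D·e^(−rT)·N(d₂)
   = 157.3529·0.970179 − 125.5248·0.699757·0.938602 = 70.216674
B₀ = V₀ − E₀ = 157.3529 − 70.216674 = 87.136226
spread = −(1/T)·ln(B₀/D) − r = −(1/5.5611)·ln(87.136226/125.5248) − 0.0642 = 0.00144001
in basis points: 0.00144001 × 10⁴ = 14.4001 bp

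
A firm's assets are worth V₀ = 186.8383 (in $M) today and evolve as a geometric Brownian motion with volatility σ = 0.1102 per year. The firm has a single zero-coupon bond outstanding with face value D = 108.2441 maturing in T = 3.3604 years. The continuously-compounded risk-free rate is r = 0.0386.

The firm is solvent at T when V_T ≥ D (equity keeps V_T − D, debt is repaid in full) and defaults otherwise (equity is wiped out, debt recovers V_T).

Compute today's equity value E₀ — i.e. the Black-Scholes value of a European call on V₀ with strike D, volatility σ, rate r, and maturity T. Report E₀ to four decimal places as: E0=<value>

d₁ = [ln(V₀/D) + (r + σ²/2)T] / (σ√T)
   = [ln(186.8383/108.2441) + (0.0386 + 0.5·0.1102²)·3.3604] / (0.1102·√3.3604)
   = [0.545855 + 0.150116] / 0.202012 = 3.445195
d₂ = d₁ − σ√T = 3.445195 − 0.202012 = 3.243183
N(d₁) = 0.999715,  N(d₂) = 0.999409,  e^(−rT) = 0.878349
E₀ = V₀·N(d₁) − D·e^(−rT)·N(d₂)
   = 186.8383·0.999715 − 108.2441·0.878349·0.999409 = 91.765101

E0=91.7651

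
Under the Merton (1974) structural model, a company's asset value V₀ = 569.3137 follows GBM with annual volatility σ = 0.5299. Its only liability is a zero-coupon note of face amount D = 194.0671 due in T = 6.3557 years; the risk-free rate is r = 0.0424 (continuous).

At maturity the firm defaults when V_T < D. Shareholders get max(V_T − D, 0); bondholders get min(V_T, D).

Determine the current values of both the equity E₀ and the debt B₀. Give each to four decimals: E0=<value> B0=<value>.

d₁ = [ln(V₀/D) + (r + σ²/2)T] / (σ√T)
   = [ln(569.3137/194.0671) + (0.0424 + 0.5·0.5299²)·6.3557] / (0.5299·√6.3557)
   = [1.076228 + 1.161803] / 1.335905 = 1.675292
d₂ = d₁ − σ√T = 1.675292 − 1.335905 = 0.339386
N(d₁) = 0.953061,  N(d₂) = 0.632841,  e^(−rT) = 0.763775
E₀ = V₀·N(d₁) − D·e^(−rT)·N(d₂)
   = 569.3137·0.953061 − 194.0671·0.763775·0.632841 = 448.789000
B₀ = V₀ − E₀ = 569.3137 − 448.789000 = 120.524700

E0=448.7890 B0=120.5247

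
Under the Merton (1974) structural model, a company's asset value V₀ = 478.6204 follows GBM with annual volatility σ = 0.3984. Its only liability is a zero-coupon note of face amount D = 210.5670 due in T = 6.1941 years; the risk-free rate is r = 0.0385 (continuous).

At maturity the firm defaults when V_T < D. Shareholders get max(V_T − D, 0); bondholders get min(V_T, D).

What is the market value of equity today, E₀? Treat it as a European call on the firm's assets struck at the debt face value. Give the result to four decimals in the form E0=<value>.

E0=331.5652

d₁ = [ln(V₀/D) + (r + σ²/2)T] / (σ√T)
   = [ln(478.6204/210.5670) + (0.0385 + 0.5·0.3984²)·6.1941] / (0.3984·√6.1941)
   = [0.821104 + 0.730045] / 0.991536 = 1.564390
d₂ = d₁ − σ√T = 1.564390 − 0.991536 = 0.572854
N(d₁) = 0.941137,  N(d₂) = 0.716628,  e^(−rT) = 0.787830
E₀ = V₀·N(d₁) − D·e^(−rT)·N(d₂)
   = 478.6204·0.941137 − 210.5670·0.787830·0.716628 = 331.565175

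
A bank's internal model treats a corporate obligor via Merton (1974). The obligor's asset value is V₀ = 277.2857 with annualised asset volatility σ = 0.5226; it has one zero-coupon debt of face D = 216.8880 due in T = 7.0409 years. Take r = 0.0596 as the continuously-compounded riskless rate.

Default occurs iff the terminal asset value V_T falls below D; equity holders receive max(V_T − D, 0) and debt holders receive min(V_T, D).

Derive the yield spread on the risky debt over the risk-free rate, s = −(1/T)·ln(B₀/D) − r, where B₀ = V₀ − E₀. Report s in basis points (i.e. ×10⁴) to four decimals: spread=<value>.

d₁ = [ln(V₀/D) + (r + σ²/2)T] / (σ√T)
   = [ln(277.2857/216.8880) + (0.0596 + 0.5·0.5226²)·7.0409] / (0.5226·√7.0409)
   = [0.245667 + 1.381110] / 1.386703 = 1.173126
d₂ = d₁ − σ√T = 1.173126 − 1.386703 = -0.213577
N(d₁) = 0.879627,  N(d₂) = 0.415438,  e^(−rT) = 0.657285
E₀ = V₀·N(d₁) − D·e^(−rT)·N(d₂)
   = 277.2857·0.879627 − 216.8880·0.657285·0.415438 = 184.684342
B₀ = V₀ − E₀ = 277.2857 − 184.684342 = 92.601358
spread = −(1/T)·ln(B₀/D) − r = −(1/7.0409)·ln(92.601358/216.8880) − 0.0596 = 0.06127621
in basis points: 0.06127621 × 10⁴ = 612.7621 bp

spread=612.7621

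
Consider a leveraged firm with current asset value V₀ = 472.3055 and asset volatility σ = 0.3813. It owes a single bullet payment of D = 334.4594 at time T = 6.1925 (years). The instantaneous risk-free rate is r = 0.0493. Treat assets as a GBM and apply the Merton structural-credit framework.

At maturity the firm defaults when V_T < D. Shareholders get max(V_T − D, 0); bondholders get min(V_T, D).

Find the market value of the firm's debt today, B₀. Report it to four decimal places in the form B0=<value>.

B0=201.9460

d₁ = [ln(V₀/D) + (r + σ²/2)T] / (σ√T)
   = [ln(472.3055/334.4594) + (0.0493 + 0.5·0.3813²)·6.1925] / (0.3813·√6.1925)
   = [0.345111 + 0.755453] / 0.948855 = 1.159886
d₂ = d₁ − σ√T = 1.159886 − 0.948855 = 0.211031
N(d₁) = 0.876952,  N(d₂) = 0.583569,  e^(−rT) = 0.736909
E₀ = V₀·N(d₁) − D·e^(−rT)·N(d₂)
   = 472.3055·0.876952 − 334.4594·0.736909·0.583569 = 270.359473
B₀ = V₀ − E₀ = 472.3055 − 270.359473 = 201.946027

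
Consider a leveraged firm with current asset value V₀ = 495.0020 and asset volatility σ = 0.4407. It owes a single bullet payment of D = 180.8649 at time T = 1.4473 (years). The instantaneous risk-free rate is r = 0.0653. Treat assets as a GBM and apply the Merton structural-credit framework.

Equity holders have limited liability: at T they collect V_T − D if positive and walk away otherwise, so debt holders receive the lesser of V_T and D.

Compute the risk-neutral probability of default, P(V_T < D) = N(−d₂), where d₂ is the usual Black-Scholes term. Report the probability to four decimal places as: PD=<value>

d₁ = [ln(V₀/D) + (r + σ²/2)T] / (σ√T)
   = [ln(495.0020/180.8649) + (0.0653 + 0.5·0.4407²)·1.4473] / (0.4407·√1.4473)
   = [1.006811 + 0.235053] / 0.530179 = 2.342351
d₂ = d₁ − σ√T = 2.342351 − 0.530179 = 1.812173
risk-neutral PD = N(−d₂) = N(-1.812173) = 0.034980

PD=0.0350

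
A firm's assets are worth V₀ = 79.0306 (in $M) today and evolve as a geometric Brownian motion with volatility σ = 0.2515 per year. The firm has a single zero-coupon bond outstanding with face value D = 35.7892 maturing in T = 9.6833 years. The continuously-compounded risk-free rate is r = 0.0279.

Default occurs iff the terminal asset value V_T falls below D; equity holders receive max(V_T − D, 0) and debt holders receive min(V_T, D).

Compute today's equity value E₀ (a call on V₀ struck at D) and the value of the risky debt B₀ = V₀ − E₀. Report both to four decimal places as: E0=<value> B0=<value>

E0=53.1014 B0=25.9292

d₁ = [ln(V₀/D) + (r + σ²/2)T] / (σ√T)
   = [ln(79.0306/35.7892) + (0.0279 + 0.5·0.2515²)·9.6833] / (0.2515·√9.6833)
   = [0.792189 + 0.576409] / 0.782618 = 1.748744
d₂ = d₁ − σ√T = 1.748744 − 0.782618 = 0.966127
N(d₁) = 0.959832,  N(d₂) = 0.833010,  e^(−rT) = 0.763254
E₀ = V₀·N(d₁) − D·e^(−rT)·N(d₂)
   = 79.0306·0.959832 − 35.7892·0.763254·0.833010 = 53.101424
B₀ = V₀ − E₀ = 79.0306 − 53.101424 = 25.929176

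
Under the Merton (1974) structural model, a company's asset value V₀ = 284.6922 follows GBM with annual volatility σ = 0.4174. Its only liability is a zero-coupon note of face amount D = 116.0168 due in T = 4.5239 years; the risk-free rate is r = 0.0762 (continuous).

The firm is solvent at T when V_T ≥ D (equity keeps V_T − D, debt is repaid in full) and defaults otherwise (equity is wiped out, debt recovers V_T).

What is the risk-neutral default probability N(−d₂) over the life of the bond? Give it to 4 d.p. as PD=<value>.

PD=0.1697

d₁ = [ln(V₀/D) + (r + σ²/2)T] / (σ√T)
   = [ln(284.6922/116.0168) + (0.0762 + 0.5·0.4174²)·4.5239] / (0.4174·√4.5239)
   = [0.897674 + 0.738804] / 0.887787 = 1.843322
d₂ = d₁ − σ√T = 1.843322 − 0.887787 = 0.955535
risk-neutral PD = N(−d₂) = N(-0.955535) = 0.169654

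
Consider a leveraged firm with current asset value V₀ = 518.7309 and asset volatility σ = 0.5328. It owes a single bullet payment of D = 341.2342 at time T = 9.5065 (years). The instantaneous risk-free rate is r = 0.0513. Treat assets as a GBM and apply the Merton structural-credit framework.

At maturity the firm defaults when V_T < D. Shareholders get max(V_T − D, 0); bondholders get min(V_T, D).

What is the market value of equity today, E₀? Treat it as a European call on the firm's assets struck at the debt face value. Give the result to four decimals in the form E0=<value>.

d₁ = [ln(V₀/D) + (r + σ²/2)T] / (σ√T)
   = [ln(518.7309/341.2342) + (0.0513 + 0.5·0.5328²)·9.5065] / (0.5328·√9.5065)
   = [0.418816 + 1.837016] / 1.642762 = 1.373195
d₂ = d₁ − σ√T = 1.373195 − 1.642762 = -0.269566
N(d₁) = 0.915154,  N(d₂) = 0.393747,  e^(−rT) = 0.614047
E₀ = V₀·N(d₁) − D·e^(−rT)·N(d₂)
   = 518.7309·0.915154 − 341.2342·0.614047·0.393747 = 392.215410

E0=392.2154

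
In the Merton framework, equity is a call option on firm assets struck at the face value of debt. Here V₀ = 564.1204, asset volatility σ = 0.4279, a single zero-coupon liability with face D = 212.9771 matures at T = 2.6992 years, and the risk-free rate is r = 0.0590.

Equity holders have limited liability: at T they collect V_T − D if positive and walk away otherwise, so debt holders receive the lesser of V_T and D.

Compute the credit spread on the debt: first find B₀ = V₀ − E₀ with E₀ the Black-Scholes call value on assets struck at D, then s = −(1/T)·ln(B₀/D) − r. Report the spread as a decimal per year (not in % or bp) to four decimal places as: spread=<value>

d₁ = [ln(V₀/D) + (r + σ²/2)T] / (σ√T)
   = [ln(564.1204/212.9771) + (0.0590 + 0.5·0.4279²)·2.6992] / (0.4279·√2.6992)
   = [0.974083 + 0.406362] / 0.703007 = 1.963629
d₂ = d₁ − σ√T = 1.963629 − 0.703007 = 1.260622
N(d₁) = 0.975213,  N(d₂) = 0.896277,  e^(−rT) = 0.852781
E₀ = V₀·N(d₁) − D·e^(−rT)·N(d₂)
   = 564.1204·0.975213 − 212.9771·0.852781·0.896277 = 387.353405
B₀ = V₀ − E₀ = 564.1204 − 387.353405 = 176.766995
spread = −(1/T)·ln(B₀/D) − r = −(1/2.6992)·ln(176.766995/212.9771) − 0.0590 = 0.01003979

spread=0.0100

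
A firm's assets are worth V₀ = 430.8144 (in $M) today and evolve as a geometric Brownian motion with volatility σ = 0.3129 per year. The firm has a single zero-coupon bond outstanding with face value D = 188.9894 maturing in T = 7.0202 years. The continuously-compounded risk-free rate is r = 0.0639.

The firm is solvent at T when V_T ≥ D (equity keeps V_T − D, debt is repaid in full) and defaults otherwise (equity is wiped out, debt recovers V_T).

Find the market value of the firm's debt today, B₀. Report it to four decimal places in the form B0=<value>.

B0=115.8716

d₁ = [ln(V₀/D) + (r + σ²/2)T] / (σ√T)
   = [ln(430.8144/188.9894) + (0.0639 + 0.5·0.3129²)·7.0202] / (0.3129·√7.0202)
   = [0.823986 + 0.792252] / 0.829049 = 1.949509
d₂ = d₁ − σ√T = 1.949509 − 0.829049 = 1.120459
N(d₁) = 0.974383,  N(d₂) = 0.868741,  e^(−rT) = 0.638527
E₀ = V₀·N(d₁) − D·e^(−rT)·N(d₂)
   = 430.8144·0.974383 − 188.9894·0.638527·0.868741 = 314.942843
B₀ = V₀ − E₀ = 430.8144 − 314.942843 = 115.871557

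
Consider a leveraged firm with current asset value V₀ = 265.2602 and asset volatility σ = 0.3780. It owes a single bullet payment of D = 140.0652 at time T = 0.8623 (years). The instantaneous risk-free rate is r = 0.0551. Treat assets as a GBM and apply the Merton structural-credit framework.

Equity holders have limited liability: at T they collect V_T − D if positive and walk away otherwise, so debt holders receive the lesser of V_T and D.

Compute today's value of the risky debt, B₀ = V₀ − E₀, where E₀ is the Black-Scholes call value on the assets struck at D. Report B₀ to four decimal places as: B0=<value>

B0=132.9406

d₁ = [ln(V₀/D) + (r + σ²/2)T] / (σ√T)
   = [ln(265.2602/140.0652) + (0.0551 + 0.5·0.3780²)·0.8623] / (0.3780·√0.8623)
   = [0.638603 + 0.109117] / 0.351011 = 2.130189
d₂ = d₁ − σ√T = 2.130189 − 0.351011 = 1.779178
N(d₁) = 0.983422,  N(d₂) = 0.962395,  e^(−rT) = 0.953598
E₀ = V₀·N(d₁) − D·e^(−rT)·N(d₂)
   = 265.2602·0.983422 − 140.0652·0.953598·0.962395 = 132.319562
B₀ = V₀ − E₀ = 265.2602 − 132.319562 = 132.940638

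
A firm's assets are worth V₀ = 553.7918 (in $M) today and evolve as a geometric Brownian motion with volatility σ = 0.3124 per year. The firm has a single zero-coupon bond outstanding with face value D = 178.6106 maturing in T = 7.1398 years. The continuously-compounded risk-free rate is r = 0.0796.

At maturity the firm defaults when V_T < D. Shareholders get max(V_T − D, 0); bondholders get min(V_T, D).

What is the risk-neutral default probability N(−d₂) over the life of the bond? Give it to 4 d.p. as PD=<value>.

d₁ = [ln(V₀/D) + (r + σ²/2)T] / (σ√T)
   = [ln(553.7918/178.6106) + (0.0796 + 0.5·0.3124²)·7.1398] / (0.3124·√7.1398)
   = [1.131581 + 0.916728] / 0.834745 = 2.453813
d₂ = d₁ − σ√T = 2.453813 − 0.834745 = 1.619067
risk-neutral PD = N(−d₂) = N(-1.619067) = 0.052716

PD=0.0527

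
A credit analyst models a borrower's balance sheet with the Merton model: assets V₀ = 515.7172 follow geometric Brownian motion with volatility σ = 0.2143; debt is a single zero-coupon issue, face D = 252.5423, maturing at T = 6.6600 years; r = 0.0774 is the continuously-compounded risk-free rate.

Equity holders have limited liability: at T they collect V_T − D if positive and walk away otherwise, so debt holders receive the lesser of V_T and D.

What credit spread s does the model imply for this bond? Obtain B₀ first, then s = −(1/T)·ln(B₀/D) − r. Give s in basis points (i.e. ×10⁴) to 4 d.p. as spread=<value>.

d₁ = [ln(V₀/D) + (r + σ²/2)T] / (σ√T)
   = [ln(515.7172/252.5423) + (0.0774 + 0.5·0.2143²)·6.6600] / (0.2143·√6.6600)
   = [0.713980 + 0.668413] / 0.553043 = 2.499609
d₂ = d₁ − σ√T = 2.499609 − 0.553043 = 1.946565
N(d₁) = 0.993783,  N(d₂) = 0.974207,  e^(−rT) = 0.597211
E₀ = V₀·N(d₁) − D·e^(−rT)·N(d₂)
   = 515.7172·0.993783 − 252.5423·0.597211·0.974207 = 365.580267
B₀ = V₀ − E₀ = 515.7172 − 365.580267 = 150.136933
spread = −(1/T)·ln(B₀/D) − r = −(1/6.6600)·ln(150.136933/252.5423) − 0.0774 = 0.00068273
in basis points: 0.00068273 × 10⁴ = 6.8273 bp

spread=6.8273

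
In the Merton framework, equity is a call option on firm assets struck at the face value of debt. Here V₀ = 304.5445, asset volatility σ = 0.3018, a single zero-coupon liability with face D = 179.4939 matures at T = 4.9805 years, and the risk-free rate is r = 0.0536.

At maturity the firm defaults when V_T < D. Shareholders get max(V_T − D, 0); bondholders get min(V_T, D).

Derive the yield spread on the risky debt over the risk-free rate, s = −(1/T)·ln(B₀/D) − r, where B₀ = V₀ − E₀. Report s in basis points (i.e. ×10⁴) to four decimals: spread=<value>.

spread=116.2740

d₁ = [ln(V₀/D) + (r + σ²/2)T] / (σ√T)
   = [ln(304.5445/179.4939) + (0.0536 + 0.5·0.3018²)·4.9805] / (0.3018·√4.9805)
   = [0.528676 + 0.493775] / 0.673528 = 1.518052
d₂ = d₁ − σ√T = 1.518052 − 0.673528 = 0.844524
N(d₁) = 0.935499,  N(d₂) = 0.800812,  e^(−rT) = 0.765708
E₀ = V₀·N(d₁) − D·e^(−rT)·N(d₂)
   = 304.5445·0.935499 − 179.4939·0.765708·0.800812 = 174.837744
B₀ = V₀ − E₀ = 304.5445 − 174.837744 = 129.706756
spread = −(1/T)·ln(B₀/D) − r = −(1/4.9805)·ln(129.706756/179.4939) − 0.0536 = 0.01162740
in basis points: 0.01162740 × 10⁴ = 116.2740 bp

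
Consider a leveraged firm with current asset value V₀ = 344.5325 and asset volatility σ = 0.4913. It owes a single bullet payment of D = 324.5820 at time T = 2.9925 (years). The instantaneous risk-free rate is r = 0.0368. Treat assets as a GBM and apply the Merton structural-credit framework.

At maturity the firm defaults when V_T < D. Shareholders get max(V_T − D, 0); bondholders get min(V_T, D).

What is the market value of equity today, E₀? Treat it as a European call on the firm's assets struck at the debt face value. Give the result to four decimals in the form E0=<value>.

d₁ = [ln(V₀/D) + (r + σ²/2)T] / (σ√T)
   = [ln(344.5325/324.5820) + (0.0368 + 0.5·0.4913²)·2.9925] / (0.4913·√2.9925)
   = [0.059650 + 0.471282] / 0.849892 = 0.624706
d₂ = d₁ − σ√T = 0.624706 − 0.849892 = -0.225186
N(d₁) = 0.733918,  N(d₂) = 0.410917,  e^(−rT) = 0.895723
E₀ = V₀·N(d₁) − D·e^(−rT)·N(d₂)
   = 344.5325·0.733918 − 324.5820·0.895723·0.410917 = 133.390343

E0=133.3903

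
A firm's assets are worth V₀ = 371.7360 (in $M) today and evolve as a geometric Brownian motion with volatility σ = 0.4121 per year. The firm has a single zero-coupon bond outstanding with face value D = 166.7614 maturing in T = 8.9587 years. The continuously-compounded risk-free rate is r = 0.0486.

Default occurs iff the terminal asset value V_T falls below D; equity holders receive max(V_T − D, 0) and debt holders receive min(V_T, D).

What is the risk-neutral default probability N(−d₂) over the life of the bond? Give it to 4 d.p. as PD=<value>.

PD=0.3497

d₁ = [ln(V₀/D) + (r + σ²/2)T] / (σ√T)
   = [ln(371.7360/166.7614) + (0.0486 + 0.5·0.4121²)·8.9587] / (0.4121·√8.9587)
   = [0.801620 + 1.196105] / 1.233460 = 1.619610
d₂ = d₁ − σ√T = 1.619610 − 1.233460 = 0.386150
risk-neutral PD = N(−d₂) = N(-0.386150) = 0.349693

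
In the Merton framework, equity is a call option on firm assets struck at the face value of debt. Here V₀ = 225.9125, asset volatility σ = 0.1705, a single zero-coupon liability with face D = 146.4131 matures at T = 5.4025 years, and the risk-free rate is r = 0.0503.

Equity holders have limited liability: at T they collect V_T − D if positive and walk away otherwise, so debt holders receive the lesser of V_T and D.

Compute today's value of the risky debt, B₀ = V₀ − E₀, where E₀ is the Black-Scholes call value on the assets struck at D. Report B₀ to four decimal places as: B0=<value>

B0=110.6437

d₁ = [ln(V₀/D) + (r + σ²/2)T] / (σ√T)
   = [ln(225.9125/146.4131) + (0.0503 + 0.5·0.1705²)·5.4025] / (0.1705·√5.4025)
   = [0.433716 + 0.350272] / 0.396298 = 1.978278
d₂ = d₁ − σ√T = 1.978278 − 0.396298 = 1.581980
N(d₁) = 0.976051,  N(d₂) = 0.943173,  e^(−rT) = 0.762048
E₀ = V₀·N(d₁) − D·e^(−rT)·N(d₂)
   = 225.9125·0.976051 − 146.4131·0.762048·0.943173 = 115.268798
B₀ = V₀ − E₀ = 225.9125 − 115.268798 = 110.643702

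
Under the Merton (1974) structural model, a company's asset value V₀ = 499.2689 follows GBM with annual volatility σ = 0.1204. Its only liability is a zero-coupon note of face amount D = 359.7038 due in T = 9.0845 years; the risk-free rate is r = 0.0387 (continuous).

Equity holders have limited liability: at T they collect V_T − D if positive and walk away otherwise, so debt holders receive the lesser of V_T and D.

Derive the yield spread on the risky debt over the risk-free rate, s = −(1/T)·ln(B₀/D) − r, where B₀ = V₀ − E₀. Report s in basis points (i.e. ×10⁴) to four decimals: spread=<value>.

d₁ = [ln(V₀/D) + (r + σ²/2)T] / (σ√T)
   = [ln(499.2689/359.7038) + (0.0387 + 0.5·0.1204²)·9.0845] / (0.1204·√9.0845)
   = [0.327864 + 0.417415] / 0.362892 = 2.053724
d₂ = d₁ − σ√T = 2.053724 − 0.362892 = 1.690832
N(d₁) = 0.979999,  N(d₂) = 0.954566,  e^(−rT) = 0.703582
E₀ = V₀·N(d₁) − D·e^(−rT)·N(d₂)
   = 499.2689·0.979999 − 359.7038·0.703582·0.954566 = 247.700225
B₀ = V₀ − E₀ = 499.2689 − 247.700225 = 251.568675
spread = −(1/T)·ln(B₀/D) − r = −(1/9.0845)·ln(251.568675/359.7038) − 0.0387 = 0.00065989
in basis points: 0.00065989 × 10⁴ = 6.5989 bp

spread=6.5989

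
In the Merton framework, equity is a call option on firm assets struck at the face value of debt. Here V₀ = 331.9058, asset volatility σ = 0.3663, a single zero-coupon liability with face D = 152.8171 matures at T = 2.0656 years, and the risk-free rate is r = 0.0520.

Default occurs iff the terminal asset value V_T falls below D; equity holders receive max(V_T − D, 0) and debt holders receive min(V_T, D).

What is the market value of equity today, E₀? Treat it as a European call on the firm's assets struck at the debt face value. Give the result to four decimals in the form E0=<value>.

d₁ = [ln(V₀/D) + (r + σ²/2)T] / (σ√T)
   = [ln(331.9058/152.8171) + (0.0520 + 0.5·0.3663²)·2.0656] / (0.3663·√2.0656)
   = [0.775609 + 0.245988] / 0.526454 = 1.940527
d₂ = d₁ − σ√T = 1.940527 − 0.526454 = 1.414073
N(d₁) = 0.973842,  N(d₂) = 0.921330,  e^(−rT) = 0.898156
E₀ = V₀·N(d₁) − D·e^(−rT)·N(d₂)
   = 331.9058·0.973842 − 152.8171·0.898156·0.921330 = 196.767991

E0=196.7680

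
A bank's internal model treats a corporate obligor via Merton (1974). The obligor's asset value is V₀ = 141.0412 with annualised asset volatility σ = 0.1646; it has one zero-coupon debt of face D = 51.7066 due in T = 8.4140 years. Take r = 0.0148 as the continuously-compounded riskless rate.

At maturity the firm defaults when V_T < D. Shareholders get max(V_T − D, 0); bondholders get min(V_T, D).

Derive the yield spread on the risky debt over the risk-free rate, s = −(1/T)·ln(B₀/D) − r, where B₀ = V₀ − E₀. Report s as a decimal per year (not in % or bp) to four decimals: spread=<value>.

d₁ = [ln(V₀/D) + (r + σ²/2)T] / (σ√T)
   = [ln(141.0412/51.7066) + (0.0148 + 0.5·0.1646²)·8.4140] / (0.1646·√8.4140)
   = [1.003467 + 0.238508] / 0.477454 = 2.601248
d₂ = d₁ − σ√T = 2.601248 − 0.477454 = 2.123794
N(d₁) = 0.995356,  N(d₂) = 0.983156,  e^(−rT) = 0.882914
E₀ = V₀·N(d₁) − D·e^(−rT)·N(d₂)
   = 141.0412·0.995356 − 51.7066·0.882914·0.983156 = 95.502629
B₀ = V₀ − E₀ = 141.0412 − 95.502629 = 45.538571
spread = −(1/T)·ln(B₀/D) − r = −(1/8.4140)·ln(45.538571/51.7066) − 0.0148 = 0.00029695

spread=0.0003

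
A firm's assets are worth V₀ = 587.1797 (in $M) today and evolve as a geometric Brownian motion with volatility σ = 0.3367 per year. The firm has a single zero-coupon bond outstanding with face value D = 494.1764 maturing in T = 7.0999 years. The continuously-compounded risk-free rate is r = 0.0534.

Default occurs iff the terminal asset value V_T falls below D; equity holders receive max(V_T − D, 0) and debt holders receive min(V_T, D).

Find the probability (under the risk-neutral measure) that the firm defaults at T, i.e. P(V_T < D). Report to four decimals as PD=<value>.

d₁ = [ln(V₀/D) + (r + σ²/2)T] / (σ√T)
   = [ln(587.1797/494.1764) + (0.0534 + 0.5·0.3367²)·7.0999] / (0.3367·√7.0999)
   = [0.172438 + 0.781581] / 0.897159 = 1.063379
d₂ = d₁ − σ√T = 1.063379 − 0.897159 = 0.166221
risk-neutral PD = N(−d₂) = N(-0.166221) = 0.433992

PD=0.4340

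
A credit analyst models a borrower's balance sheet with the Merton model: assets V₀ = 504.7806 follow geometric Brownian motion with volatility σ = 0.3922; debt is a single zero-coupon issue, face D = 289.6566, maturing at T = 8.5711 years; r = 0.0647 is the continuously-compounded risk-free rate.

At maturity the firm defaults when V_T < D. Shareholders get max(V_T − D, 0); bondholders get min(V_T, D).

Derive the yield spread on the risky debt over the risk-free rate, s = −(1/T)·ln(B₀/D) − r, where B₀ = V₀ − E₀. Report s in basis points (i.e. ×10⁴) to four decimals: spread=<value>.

spread=203.6315

d₁ = [ln(V₀/D) + (r + σ²/2)T] / (σ√T)
   = [ln(504.7806/289.6566) + (0.0647 + 0.5·0.3922²)·8.5711] / (0.3922·√8.5711)
   = [0.555428 + 1.213757] / 1.148222 = 1.540804
d₂ = d₁ − σ√T = 1.540804 − 1.148222 = 0.392582
N(d₁) = 0.938318,  N(d₂) = 0.652686,  e^(−rT) = 0.574331
E₀ = V₀·N(d₁) − D·e^(−rT)·N(d₂)
   = 504.7806·0.938318 − 289.6566·0.574331·0.652686 = 365.064666
B₀ = V₀ − E₀ = 504.7806 − 365.064666 = 139.715934
spread = −(1/T)·ln(B₀/D) − r = −(1/8.5711)·ln(139.715934/289.6566) − 0.0647 = 0.02036315
in basis points: 0.02036315 × 10⁴ = 203.6315 bp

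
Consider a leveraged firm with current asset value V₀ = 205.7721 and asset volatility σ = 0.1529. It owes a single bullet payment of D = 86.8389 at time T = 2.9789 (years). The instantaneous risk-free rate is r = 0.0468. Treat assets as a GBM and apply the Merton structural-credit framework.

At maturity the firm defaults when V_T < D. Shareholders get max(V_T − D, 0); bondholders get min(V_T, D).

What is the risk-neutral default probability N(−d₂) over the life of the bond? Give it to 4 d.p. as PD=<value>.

PD=0.0001

d₁ = [ln(V₀/D) + (r + σ²/2)T] / (σ√T)
   = [ln(205.7721/86.8389) + (0.0468 + 0.5·0.1529²)·2.9789] / (0.1529·√2.9789)
   = [0.862715 + 0.174233] / 0.263898 = 3.929358
d₂ = d₁ − σ√T = 3.929358 − 0.263898 = 3.665460
risk-neutral PD = N(−d₂) = N(-3.665460) = 0.000123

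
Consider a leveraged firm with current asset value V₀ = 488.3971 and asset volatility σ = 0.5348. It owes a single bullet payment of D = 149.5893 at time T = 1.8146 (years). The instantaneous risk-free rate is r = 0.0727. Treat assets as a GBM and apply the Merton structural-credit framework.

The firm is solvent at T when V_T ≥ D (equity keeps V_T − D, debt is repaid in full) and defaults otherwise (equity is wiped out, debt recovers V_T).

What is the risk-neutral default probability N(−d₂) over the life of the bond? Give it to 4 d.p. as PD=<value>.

d₁ = [ln(V₀/D) + (r + σ²/2)T] / (σ√T)
   = [ln(488.3971/149.5893) + (0.0727 + 0.5·0.5348²)·1.8146] / (0.5348·√1.8146)
   = [1.183235 + 0.391419] / 0.720414 = 2.185765
d₂ = d₁ − σ√T = 2.185765 − 0.720414 = 1.465351
risk-neutral PD = N(−d₂) = N(-1.465351) = 0.071413

PD=0.0714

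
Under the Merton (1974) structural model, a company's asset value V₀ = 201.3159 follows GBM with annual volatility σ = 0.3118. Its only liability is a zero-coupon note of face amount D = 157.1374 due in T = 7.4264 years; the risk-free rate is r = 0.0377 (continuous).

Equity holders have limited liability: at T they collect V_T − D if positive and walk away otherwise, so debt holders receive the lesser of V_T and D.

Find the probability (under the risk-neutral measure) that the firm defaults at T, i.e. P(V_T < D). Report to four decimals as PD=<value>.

d₁ = [ln(V₀/D) + (r + σ²/2)T] / (σ√T)
   = [ln(201.3159/157.1374) + (0.0377 + 0.5·0.3118²)·7.4264] / (0.3118·√7.4264)
   = [0.247755 + 0.640970] / 0.849699 = 1.045928
d₂ = d₁ − σ√T = 1.045928 − 0.849699 = 0.196229
risk-neutral PD = N(−d₂) = N(-0.196229) = 0.422216

PD=0.4222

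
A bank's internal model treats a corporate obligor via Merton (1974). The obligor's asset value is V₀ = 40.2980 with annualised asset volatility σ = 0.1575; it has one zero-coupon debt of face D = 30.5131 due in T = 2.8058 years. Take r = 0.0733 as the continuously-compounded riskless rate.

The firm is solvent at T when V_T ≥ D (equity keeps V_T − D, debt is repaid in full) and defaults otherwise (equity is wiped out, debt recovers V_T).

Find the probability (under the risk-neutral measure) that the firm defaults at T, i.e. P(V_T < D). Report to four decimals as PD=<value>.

PD=0.0444

d₁ = [ln(V₀/D) + (r + σ²/2)T] / (σ√T)
   = [ln(40.2980/30.5131) + (0.0733 + 0.5·0.1575²)·2.8058] / (0.1575·√2.8058)
   = [0.278146 + 0.240466] / 0.263821 = 1.965773
d₂ = d₁ − σ√T = 1.965773 − 0.263821 = 1.701952
risk-neutral PD = N(−d₂) = N(-1.701952) = 0.044382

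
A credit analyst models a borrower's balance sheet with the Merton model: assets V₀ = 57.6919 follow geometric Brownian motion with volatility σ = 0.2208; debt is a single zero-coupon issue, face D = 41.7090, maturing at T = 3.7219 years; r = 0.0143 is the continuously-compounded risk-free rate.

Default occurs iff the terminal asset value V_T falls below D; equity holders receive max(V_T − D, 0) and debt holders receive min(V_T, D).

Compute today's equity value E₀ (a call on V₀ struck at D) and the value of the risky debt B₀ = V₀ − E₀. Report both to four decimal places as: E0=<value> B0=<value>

E0=20.2105 B0=37.4814

d₁ = [ln(V₀/D) + (r + σ²/2)T] / (σ√T)
   = [ln(57.6919/41.7090) + (0.0143 + 0.5·0.2208²)·3.7219] / (0.2208·√3.7219)
   = [0.324400 + 0.143949] / 0.425972 = 1.099483
d₂ = d₁ − σ√T = 1.099483 − 0.425972 = 0.673510
N(d₁) = 0.864221,  N(d₂) = 0.749689,  e^(−rT) = 0.948168
E₀ = V₀·N(d₁) − D·e^(−rT)·N(d₂)
   = 57.6919·0.864221 − 41.7090·0.948168·0.749689 = 20.210510
B₀ = V₀ − E₀ = 57.6919 − 20.210510 = 37.481390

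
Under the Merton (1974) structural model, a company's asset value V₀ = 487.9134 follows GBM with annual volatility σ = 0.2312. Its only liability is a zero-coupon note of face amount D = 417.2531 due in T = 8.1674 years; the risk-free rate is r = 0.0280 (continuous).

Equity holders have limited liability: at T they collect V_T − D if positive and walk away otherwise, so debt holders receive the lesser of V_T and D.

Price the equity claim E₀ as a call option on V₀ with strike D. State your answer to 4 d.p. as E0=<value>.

E0=200.7509

d₁ = [ln(V₀/D) + (r + σ²/2)T] / (σ√T)
   = [ln(487.9134/417.2531) + (0.0280 + 0.5·0.2312²)·8.1674] / (0.2312·√8.1674)
   = [0.156445 + 0.446975] / 0.660739 = 0.913251
d₂ = d₁ − σ√T = 0.913251 − 0.660739 = 0.252512
N(d₁) = 0.819445,  N(d₂) = 0.599677,  e^(−rT) = 0.795577
E₀ = V₀·N(d₁) − D·e^(−rT)·N(d₂)
   = 487.9134·0.819445 − 417.2531·0.795577·0.599677 = 200.750867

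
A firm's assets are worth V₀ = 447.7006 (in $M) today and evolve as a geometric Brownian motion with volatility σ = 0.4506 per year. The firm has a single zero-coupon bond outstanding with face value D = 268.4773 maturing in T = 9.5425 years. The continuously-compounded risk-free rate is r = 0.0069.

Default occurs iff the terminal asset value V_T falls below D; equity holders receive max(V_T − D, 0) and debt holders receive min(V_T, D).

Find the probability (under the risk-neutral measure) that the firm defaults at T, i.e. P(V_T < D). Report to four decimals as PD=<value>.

PD=0.6108

d₁ = [ln(V₀/D) + (r + σ²/2)T] / (σ√T)
   = [ln(447.7006/268.4773) + (0.0069 + 0.5·0.4506²)·9.5425] / (0.4506·√9.5425)
   = [0.511358 + 1.034600] / 1.391946 = 1.110645
d₂ = d₁ − σ√T = 1.110645 − 1.391946 = -0.281300
risk-neutral PD = N(−d₂) = N(0.281300) = 0.610760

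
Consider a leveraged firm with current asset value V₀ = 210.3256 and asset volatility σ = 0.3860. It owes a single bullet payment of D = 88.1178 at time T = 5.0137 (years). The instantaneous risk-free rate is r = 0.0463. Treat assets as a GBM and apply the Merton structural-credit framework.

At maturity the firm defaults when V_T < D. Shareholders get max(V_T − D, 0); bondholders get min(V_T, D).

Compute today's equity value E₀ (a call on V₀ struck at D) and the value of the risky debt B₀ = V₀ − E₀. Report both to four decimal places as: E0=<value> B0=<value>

d₁ = [ln(V₀/D) + (r + σ²/2)T] / (σ√T)
   = [ln(210.3256/88.1178) + (0.0463 + 0.5·0.3860²)·5.0137] / (0.3860·√5.0137)
   = [0.869982 + 0.605645] / 0.864304 = 1.707301
d₂ = d₁ − σ√T = 1.707301 − 0.864304 = 0.842997
N(d₁) = 0.956117,  N(d₂) = 0.800385,  e^(−rT) = 0.792840
E₀ = V₀·N(d₁) − D·e^(−rT)·N(d₂)
   = 210.3256·0.956117 − 88.1178·0.792840·0.800385 = 145.178347
B₀ = V₀ − E₀ = 210.3256 − 145.178347 = 65.147253

E0=145.1783 B0=65.1473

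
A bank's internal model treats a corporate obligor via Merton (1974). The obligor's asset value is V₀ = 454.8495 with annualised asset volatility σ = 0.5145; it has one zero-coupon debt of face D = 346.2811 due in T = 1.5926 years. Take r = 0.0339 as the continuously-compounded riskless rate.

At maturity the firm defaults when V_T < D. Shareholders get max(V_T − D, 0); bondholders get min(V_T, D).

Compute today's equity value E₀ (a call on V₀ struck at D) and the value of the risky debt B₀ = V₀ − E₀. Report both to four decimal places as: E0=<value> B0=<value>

d₁ = [ln(V₀/D) + (r + σ²/2)T] / (σ√T)
   = [ln(454.8495/346.2811) + (0.0339 + 0.5·0.5145²)·1.5926] / (0.5145·√1.5926)
   = [0.272716 + 0.264778] / 0.649290 = 0.827817
d₂ = d₁ − σ√T = 0.827817 − 0.649290 = 0.178527
N(d₁) = 0.796113,  N(d₂) = 0.570846,  e^(−rT) = 0.947442
E₀ = V₀·N(d₁) − D·e^(−rT)·N(d₂)
   = 454.8495·0.796113 − 346.2811·0.947442·0.570846 = 174.827802
B₀ = V₀ − E₀ = 454.8495 − 174.827802 = 280.021698

E0=174.8278 B0=280.0217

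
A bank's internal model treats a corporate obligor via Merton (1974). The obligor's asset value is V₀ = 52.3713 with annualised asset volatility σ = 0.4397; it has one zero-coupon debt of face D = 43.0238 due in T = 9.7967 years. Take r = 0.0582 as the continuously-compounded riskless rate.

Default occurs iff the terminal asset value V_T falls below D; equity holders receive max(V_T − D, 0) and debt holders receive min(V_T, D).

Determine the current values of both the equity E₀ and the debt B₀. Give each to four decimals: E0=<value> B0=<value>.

d₁ = [ln(V₀/D) + (r + σ²/2)T] / (σ√T)
   = [ln(52.3713/43.0238) + (0.0582 + 0.5·0.4397²)·9.7967] / (0.4397·√9.7967)
   = [0.196605 + 1.517196] / 1.376247 = 1.245271
d₂ = d₁ − σ√T = 1.245271 − 1.376247 = -0.130975
N(d₁) = 0.893484,  N(d₂) = 0.447897,  e^(−rT) = 0.565430
E₀ = V₀·N(d₁) − D·e^(−rT)·N(d₂)
   = 52.3713·0.893484 − 43.0238·0.565430·0.447897 = 35.896935
B₀ = V₀ − E₀ = 52.3713 − 35.896935 = 16.474365

E0=35.8969 B0=16.4744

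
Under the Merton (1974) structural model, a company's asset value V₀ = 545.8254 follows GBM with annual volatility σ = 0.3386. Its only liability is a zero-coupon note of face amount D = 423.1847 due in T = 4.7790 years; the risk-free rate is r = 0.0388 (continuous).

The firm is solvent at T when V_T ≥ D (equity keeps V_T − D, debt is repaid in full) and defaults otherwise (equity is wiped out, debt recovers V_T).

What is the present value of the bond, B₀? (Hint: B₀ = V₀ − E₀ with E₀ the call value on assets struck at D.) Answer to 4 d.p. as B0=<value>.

B0=298.3458

d₁ = [ln(V₀/D) + (r + σ²/2)T] / (σ√T)
   = [ln(545.8254/423.1847) + (0.0388 + 0.5·0.3386²)·4.7790] / (0.3386·√4.7790)
   = [0.254490 + 0.459381] / 0.740211 = 0.964417
d₂ = d₁ − σ√T = 0.964417 − 0.740211 = 0.224206
N(d₁) = 0.832581,  N(d₂) = 0.588701,  e^(−rT) = 0.830751
E₀ = V₀·N(d₁) − D·e^(−rT)·N(d₂)
   = 545.8254·0.832581 − 423.1847·0.830751·0.588701 = 247.479596
B₀ = V₀ − E₀ = 545.8254 − 247.479596 = 298.345804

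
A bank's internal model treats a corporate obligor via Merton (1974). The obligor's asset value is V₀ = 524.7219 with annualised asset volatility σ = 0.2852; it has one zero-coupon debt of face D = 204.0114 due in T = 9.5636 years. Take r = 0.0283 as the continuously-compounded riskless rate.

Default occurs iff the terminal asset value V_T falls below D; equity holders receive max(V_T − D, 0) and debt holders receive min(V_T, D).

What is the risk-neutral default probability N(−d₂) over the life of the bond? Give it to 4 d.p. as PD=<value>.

PD=0.1744

d₁ = [ln(V₀/D) + (r + σ²/2)T] / (σ√T)
   = [ln(524.7219/204.0114) + (0.0283 + 0.5·0.2852²)·9.5636] / (0.2852·√9.5636)
   = [0.944693 + 0.659597] / 0.881983 = 1.818957
d₂ = d₁ − σ√T = 1.818957 − 0.881983 = 0.936974
risk-neutral PD = N(−d₂) = N(-0.936974) = 0.174386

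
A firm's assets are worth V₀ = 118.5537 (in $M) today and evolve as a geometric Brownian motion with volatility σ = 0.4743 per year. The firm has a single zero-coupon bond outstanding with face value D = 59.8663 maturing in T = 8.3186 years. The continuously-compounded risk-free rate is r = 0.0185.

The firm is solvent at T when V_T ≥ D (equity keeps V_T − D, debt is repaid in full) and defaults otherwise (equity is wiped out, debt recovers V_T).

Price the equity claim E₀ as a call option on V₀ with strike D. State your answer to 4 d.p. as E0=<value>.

E0=82.8051

d₁ = [ln(V₀/D) + (r + σ²/2)T] / (σ√T)
   = [ln(118.5537/59.8663) + (0.0185 + 0.5·0.4743²)·8.3186] / (0.4743·√8.3186)
   = [0.683252 + 1.089572] / 1.367975 = 1.295948
d₂ = d₁ − σ√T = 1.295948 − 1.367975 = -0.072027
N(d₁) = 0.902503,  N(d₂) = 0.471290,  e^(−rT) = 0.857363
E₀ = V₀·N(d₁) − D·e^(−rT)·N(d₂)
   = 118.5537·0.902503 − 59.8663·0.857363·0.471290 = 82.805133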